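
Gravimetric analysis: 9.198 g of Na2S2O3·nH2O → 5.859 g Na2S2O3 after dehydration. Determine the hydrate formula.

Mass of water lost = 9.198 − 5.859 = 3.339 g → 3.339 / 18.02 = 0.1853 mol H2O
Molar mass of Na2S2O3 = 158.12 g/mol → mol Na2S2O3 = 5.859 / 158.12 = 0.03705
n = 0.1853 / 0.03705 = 5.00 ≈ 5 → Na2S2O3·5H2O

Na2S2O3·5H2O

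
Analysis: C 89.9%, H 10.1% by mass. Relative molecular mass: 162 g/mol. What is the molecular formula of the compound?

C12H16

Assume 100 g: 89.9 g C, 10.1 g H.
C: 89.9 g ÷ 12.01 g/mol = 7.485 mol
H: 10.1 g ÷ 1.008 g/mol = 10.02 mol
Divide by the smallest (7.485 mol C): C 1.000, H 1.339
Scaling by 3: C 3.00, H 4.02 → C3H4
Empirical-formula mass = 40.06 g/mol
n = 162 / 40.06 = 4.04 ≈ 4
Molecular formula = (C3H4)×4 = C12H16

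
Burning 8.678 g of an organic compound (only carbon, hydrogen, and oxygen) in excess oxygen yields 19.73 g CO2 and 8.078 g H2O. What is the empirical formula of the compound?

C3H6O

mol C = 19.73 / 44.01 = 0.4483; mass C = 0.4483 × 12.01 = 5.384 g
mol H = 2 × (8.078 / 18.02) = 0.8966; mass H = 0.8966 × 1.008 = 0.9037 g
mass O = 8.678 − (6.288) = 2.390 g → mol O = 0.1494
Ratios (÷ 0.1494): C 3.001, H 6.002, O 1.000
Ratio ≈ 3:6:1, so the empirical formula is C3H6O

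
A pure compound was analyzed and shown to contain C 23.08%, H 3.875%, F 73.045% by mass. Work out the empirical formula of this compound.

Assume 100 g: 23.08 g C, 3.875 g H, 73.045 g F.
n(C) = 23.08/12.01 = 1.922, n(H) = 3.875/1.008 = 3.844, n(F) = 73.045/19.00 = 3.844
Ratios (÷ 1.922): C 1.000, H 2.000, F 2.001
→ CH2F2

CH2F2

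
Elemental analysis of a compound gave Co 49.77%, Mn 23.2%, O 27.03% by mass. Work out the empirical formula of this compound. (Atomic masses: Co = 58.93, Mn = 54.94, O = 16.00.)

Assume 100 g: 49.77 g Co, 23.2 g Mn, 27.03 g O.
Moles — Co: 49.77 / 58.93 = 0.8446 mol; Mn: 23.2 / 54.94 = 0.4223 mol; O: 27.03 / 16.00 = 1.689 mol
Ratios (÷ 0.4223): Co 2.000, Mn 1.000, O 4.001
→ Co2MnO4

Co2MnO4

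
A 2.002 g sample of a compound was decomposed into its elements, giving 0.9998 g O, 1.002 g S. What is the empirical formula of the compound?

O2S

n(O) = 0.9998/16.00 = 0.06249, n(S) = 1.002/32.07 = 0.03124
Smallest is S at 0.03124 mol; normalising gives O 2.000, S 1.000
→ O2S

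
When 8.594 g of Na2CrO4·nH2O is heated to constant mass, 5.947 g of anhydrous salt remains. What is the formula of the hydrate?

Na2CrO4·4H2O

Mass of water lost = 8.594 − 5.947 = 2.647 g → 2.647 / 18.02 = 0.1469 mol H2O
Molar mass of Na2CrO4 = 161.98 g/mol → mol Na2CrO4 = 5.947 / 161.98 = 0.03671
n = 0.1469 / 0.03671 = 4.00 ≈ 4 → Na2CrO4·4H2O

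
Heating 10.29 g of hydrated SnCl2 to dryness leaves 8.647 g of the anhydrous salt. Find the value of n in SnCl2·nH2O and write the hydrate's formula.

SnCl2·2H2O

Mass of water lost = 10.29 − 8.647 = 1.643 g → 1.643 / 18.02 = 0.09118 mol H2O
Molar mass of SnCl2 = 189.61 g/mol → mol SnCl2 = 8.647 / 189.61 = 0.0456
n = 0.09118 / 0.0456 = 2.00 ≈ 2 → SnCl2·2H2O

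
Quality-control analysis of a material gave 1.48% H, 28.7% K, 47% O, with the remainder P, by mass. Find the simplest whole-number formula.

Assume 100 g: 1.48 g H, 28.7 g K, 47 g O, 22.82 g P.
n(H) = 1.48/1.008 = 1.468, n(K) = 28.7/39.10 = 0.734, n(O) = 47/16.00 = 2.938, n(P) = 22.82/30.97 = 0.7368
Ratios (÷ 0.734): H 2.000, K 1.000, O 4.002, P 1.004
Ratio ≈ 2:1:4:1, so the empirical formula is H2KO4P

H2KO4P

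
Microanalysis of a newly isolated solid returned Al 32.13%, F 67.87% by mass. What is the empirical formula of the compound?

Assume 100 g: 32.13 g Al, 67.87 g F.
Al: 32.13 g ÷ 26.98 g/mol = 1.191 mol
F: 67.87 g ÷ 19.00 g/mol = 3.572 mol
Divide by the smallest (1.191 mol Al): Al 1.000, F 3.000
Ratio ≈ 1:3, so the empirical formula is AlF3

AlF3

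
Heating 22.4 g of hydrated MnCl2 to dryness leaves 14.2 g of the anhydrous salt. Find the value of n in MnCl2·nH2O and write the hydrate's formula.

Mass of water lost = 22.4 − 14.2 = 8.2 g → 8.2 / 18.02 = 0.455 mol H2O
Molar mass of MnCl2 = 125.84 g/mol → mol MnCl2 = 14.2 / 125.84 = 0.1128
n = 0.455 / 0.1128 = 4.03 ≈ 4 → MnCl2·4H2O

MnCl2·4H2O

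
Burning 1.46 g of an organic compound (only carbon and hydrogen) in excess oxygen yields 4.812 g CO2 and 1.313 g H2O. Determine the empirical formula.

C3H4

mol C = 4.812 / 44.01 = 0.1093; mass C = 0.1093 × 12.01 = 1.313 g
mol H = 2 × (1.313 / 18.02) = 0.1457; mass H = 0.1457 × 1.008 = 0.1469 g
Smallest is C at 0.1093 mol; normalising gives C 1.000, H 1.333
Multiply by 3: C 3.00, H 4.00 → C3H4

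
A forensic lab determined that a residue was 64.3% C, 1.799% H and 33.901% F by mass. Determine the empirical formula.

Assume 100 g: 64.3 g C, 1.799 g H, 33.901 g F.
n(C) = 64.3/12.01 = 5.354, n(H) = 1.799/1.008 = 1.785, n(F) = 33.901/19.00 = 1.784
Divide by the smallest (1.784 mol F): C 3.001, H 1.000, F 1.000
→ C3HF

C3HF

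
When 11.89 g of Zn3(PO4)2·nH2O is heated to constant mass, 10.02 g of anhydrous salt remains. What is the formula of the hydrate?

Zn3(PO4)2·4H2O

Mass of water lost = 11.89 − 10.02 = 1.87 g → 1.87 / 18.02 = 0.1038 mol H2O
Molar mass of Zn3(PO4)2 = 386.08 g/mol → mol Zn3(PO4)2 = 10.02 / 386.08 = 0.02595
n = 0.1038 / 0.02595 = 4.00 ≈ 4 → Zn3(PO4)2·4H2O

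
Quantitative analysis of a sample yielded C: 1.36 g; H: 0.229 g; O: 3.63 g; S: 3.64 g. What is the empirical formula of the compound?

CH2O2S

C: 1.36 g ÷ 12.01 g/mol = 0.1132 mol
H: 0.229 g ÷ 1.008 g/mol = 0.2272 mol
O: 3.63 g ÷ 16.00 g/mol = 0.2269 mol
S: 3.64 g ÷ 32.07 g/mol = 0.1135 mol
Divide by the smallest (0.1132 mol C): C 1.000, H 2.006, O 2.004, S 1.002
Ratio ≈ 1:2:2:1, so the empirical formula is CH2O2S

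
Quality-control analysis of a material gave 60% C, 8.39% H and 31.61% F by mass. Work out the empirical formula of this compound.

C3H5F

Assume 100 g: 60 g C, 8.39 g H, 31.61 g F.
Moles — C: 60 / 12.01 = 4.996 mol; H: 8.39 / 1.008 = 8.323 mol; F: 31.61 / 19.00 = 1.664 mol
Ratios (÷ 1.664): C 3.003, H 5.003, F 1.000
Ratio ≈ 3:5:1, so the empirical formula is C3H5F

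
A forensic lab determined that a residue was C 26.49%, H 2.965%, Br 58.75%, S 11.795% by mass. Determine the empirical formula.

C6H8Br2S

Assume 100 g: 26.49 g C, 2.965 g H, 58.75 g Br, 11.795 g S.
n(C) = 26.49/12.01 = 2.206, n(H) = 2.965/1.008 = 2.941, n(Br) = 58.75/79.90 = 0.7353, n(S) = 11.795/32.07 = 0.3678
Ratios (÷ 0.3678): C 5.997, H 7.998, Br 1.999, S 1.000
→ C6H8Br2S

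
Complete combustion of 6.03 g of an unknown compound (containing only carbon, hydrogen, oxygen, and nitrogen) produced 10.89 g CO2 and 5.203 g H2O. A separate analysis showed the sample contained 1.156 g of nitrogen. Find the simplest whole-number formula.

C3H7NO

mol C = 10.89 / 44.01 = 0.2474; mass C = 0.2474 × 12.01 = 2.972 g
mol H = 2 × (5.203 / 18.02) = 0.5775; mass H = 0.5775 × 1.008 = 0.5821 g
mol N = 1.156 / 14.01 = 0.08251
mass O = 6.03 − (4.710) = 1.320 g → mol O = 0.08251
Ratios (÷ 0.08251): C 2.999, H 6.999, N 1.000, O 1.000
Ratio ≈ 3:7:1:1, so the empirical formula is C3H7NO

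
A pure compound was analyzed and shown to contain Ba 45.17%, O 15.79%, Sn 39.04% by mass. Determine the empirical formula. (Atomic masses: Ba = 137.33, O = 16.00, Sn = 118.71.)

BaO3Sn

Assume 100 g: 45.17 g Ba, 15.79 g O, 39.04 g Sn.
Moles — Ba: 45.17 / 137.33 = 0.3289 mol; O: 15.79 / 16.00 = 0.9869 mol; Sn: 39.04 / 118.71 = 0.3289 mol
Ratios (÷ 0.3289): Ba 1.000, O 3.001, Sn 1.000
→ BaO3Sn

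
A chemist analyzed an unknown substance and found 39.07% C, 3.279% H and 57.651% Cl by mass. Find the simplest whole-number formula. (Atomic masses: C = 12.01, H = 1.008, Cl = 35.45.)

C2H2Cl

Assume 100 g: 39.07 g C, 3.279 g H, 57.651 g Cl.
C: 39.07 g ÷ 12.01 g/mol = 3.253 mol
H: 3.279 g ÷ 1.008 g/mol = 3.253 mol
Cl: 57.651 g ÷ 35.45 g/mol = 1.626 mol
Divide by the smallest (1.626 mol Cl): C 2.000, H 2.000, Cl 1.000
≈ 2:2:1 → C2H2Cl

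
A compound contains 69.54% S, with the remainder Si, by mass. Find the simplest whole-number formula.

S2Si

Assume 100 g: 69.54 g S, 30.46 g Si.
n(S) = 69.54/32.07 = 2.168, n(Si) = 30.46/28.09 = 1.084
Divide by the smallest (1.084 mol Si): S 2.000, Si 1.000
Ratio ≈ 2:1, so the empirical formula is S2Si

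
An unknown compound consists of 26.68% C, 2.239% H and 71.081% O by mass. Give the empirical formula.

CHO2

Assume 100 g: 26.68 g C, 2.239 g H, 71.081 g O.
Moles — C: 26.68 / 12.01 = 2.221 mol; H: 2.239 / 1.008 = 2.221 mol; O: 71.081 / 16.00 = 4.443 mol
Smallest is H at 2.221 mol; normalising gives C 1.000, H 1.000, O 2.000
≈ 1:1:2 → CHO2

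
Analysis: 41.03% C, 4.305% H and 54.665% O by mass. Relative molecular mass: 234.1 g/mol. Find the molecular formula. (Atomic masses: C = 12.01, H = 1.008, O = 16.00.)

C8H10O8

Assume 100 g: 41.03 g C, 4.305 g H, 54.665 g O.
Moles — C: 41.03 / 12.01 = 3.416 mol; H: 4.305 / 1.008 = 4.271 mol; O: 54.665 / 16.00 = 3.417 mol
Smallest is C at 3.416 mol; normalising gives C 1.000, H 1.250, O 1.000
×4: C 4.00, H 5.00, O 4.00 → C4H5O4
Empirical-formula mass = 117.08 g/mol
n = 234.1 / 117.08 = 2.00 ≈ 2
Molecular formula = (C4H5O4)×2 = C8H10O8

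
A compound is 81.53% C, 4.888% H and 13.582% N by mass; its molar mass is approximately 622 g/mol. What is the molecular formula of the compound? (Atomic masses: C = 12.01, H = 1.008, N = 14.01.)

Assume 100 g: 81.53 g C, 4.888 g H, 13.582 g N.
n(C) = 81.53/12.01 = 6.789, n(H) = 4.888/1.008 = 4.849, n(N) = 13.582/14.01 = 0.9695
Smallest is N at 0.9695 mol; normalising gives C 7.002, H 5.002, N 1.000
≈ 7:5:1 → C7H5N
Empirical-formula mass = 103.12 g/mol
n = 622 / 103.12 = 6.03 ≈ 6
Molecular formula = (C7H5N)×6 = C42H30N6

C42H30N6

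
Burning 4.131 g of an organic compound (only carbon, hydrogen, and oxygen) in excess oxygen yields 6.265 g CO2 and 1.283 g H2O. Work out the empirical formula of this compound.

CHO

mol C = 6.265 / 44.01 = 0.1424; mass C = 0.1424 × 12.01 = 1.710 g
mol H = 2 × (1.283 / 18.02) = 0.1424; mass H = 0.1424 × 1.008 = 0.1435 g
mass O = 4.131 − (1.853) = 2.278 g → mol O = 0.1424
Divide by the smallest (0.1424 mol C): C 1.000, H 1.000, O 1.000
Ratio ≈ 1:1:1, so the empirical formula is CHO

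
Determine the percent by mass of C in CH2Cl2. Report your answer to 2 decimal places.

Molar mass = 1(12.01) + 2(1.008) + 2(35.45) = 84.926 g/mol
Mass of C per mole = 1 × 12.01 = 12.010 g
% C = 12.010 / 84.926 × 100 = 14.14%

14.14%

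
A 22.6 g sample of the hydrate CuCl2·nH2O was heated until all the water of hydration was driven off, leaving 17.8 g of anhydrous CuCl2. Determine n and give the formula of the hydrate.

Mass of water lost = 22.6 − 17.8 = 4.8 g → 4.8 / 18.02 = 0.2664 mol H2O
Molar mass of CuCl2 = 134.45 g/mol → mol CuCl2 = 17.8 / 134.45 = 0.1324
n = 0.2664 / 0.1324 = 2.01 ≈ 2 → CuCl2·2H2O

CuCl2·2H2O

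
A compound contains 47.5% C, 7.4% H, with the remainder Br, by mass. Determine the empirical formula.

Assume 100 g: 47.5 g C, 7.4 g H, 45.1 g Br.
C: 47.5 g ÷ 12.01 g/mol = 3.955 mol
H: 7.4 g ÷ 1.008 g/mol = 7.341 mol
Br: 45.1 g ÷ 79.90 g/mol = 0.5645 mol
Ratios (÷ 0.5645): C 7.007, H 13.006, Br 1.000
≈ 7:13:1 → C7H13Br

C7H13Br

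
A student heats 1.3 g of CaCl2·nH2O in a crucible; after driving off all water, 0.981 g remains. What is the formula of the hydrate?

CaCl2·2H2O

Mass of water lost = 1.3 − 0.981 = 0.319 g → 0.319 / 18.02 = 0.0177 mol H2O
Molar mass of CaCl2 = 110.98 g/mol → mol CaCl2 = 0.981 / 110.98 = 0.008839
n = 0.0177 / 0.008839 = 2.00 ≈ 2 → CaCl2·2H2O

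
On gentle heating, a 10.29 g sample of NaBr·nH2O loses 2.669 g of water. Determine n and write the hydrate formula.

Mass of anhydrous NaBr = 10.29 − 2.669 = 7.621 g
mol H2O = 2.669 / 18.02 = 0.1481
Molar mass of NaBr = 102.89 g/mol → mol NaBr = 7.621 / 102.89 = 0.07407
n = 0.1481 / 0.07407 = 2.00 ≈ 2 → NaBr·2H2O

NaBr·2H2O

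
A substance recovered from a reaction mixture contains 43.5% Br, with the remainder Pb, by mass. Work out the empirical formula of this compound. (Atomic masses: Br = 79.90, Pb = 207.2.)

Assume 100 g: 43.5 g Br, 56.5 g Pb.
n(Br) = 43.5/79.90 = 0.5444, n(Pb) = 56.5/207.2 = 0.2727
Smallest is Pb at 0.2727 mol; normalising gives Br 1.997, Pb 1.000
Ratio ≈ 2:1, so the empirical formula is Br2Pb

Br2Pb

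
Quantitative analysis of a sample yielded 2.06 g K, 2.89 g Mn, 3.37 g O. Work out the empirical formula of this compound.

KMnO4

K: 2.06 g ÷ 39.10 g/mol = 0.05269 mol
Mn: 2.89 g ÷ 54.94 g/mol = 0.0526 mol
O: 3.37 g ÷ 16.00 g/mol = 0.2106 mol
Ratios (÷ 0.0526): K 1.002, Mn 1.000, O 4.004
→ KMnO4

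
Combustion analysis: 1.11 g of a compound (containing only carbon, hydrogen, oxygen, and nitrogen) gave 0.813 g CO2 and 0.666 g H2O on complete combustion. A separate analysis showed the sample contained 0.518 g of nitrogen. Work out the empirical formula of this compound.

CH4N2O

mol C = 0.813 / 44.01 = 0.01847; mass C = 0.01847 × 12.01 = 0.2219 g
mol H = 2 × (0.666 / 18.02) = 0.07392; mass H = 0.07392 × 1.008 = 0.07451 g
mol N = 0.518 / 14.01 = 0.03697
mass O = 1.11 − (0.8144) = 0.2956 g → mol O = 0.01848
Ratios (÷ 0.01847): C 1.000, H 4.001, N 2.001, O 1.000
≈ 1:4:2:1 → CH4N2O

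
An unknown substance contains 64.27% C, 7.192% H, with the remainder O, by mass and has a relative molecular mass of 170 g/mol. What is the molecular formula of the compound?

C9H12O3

Assume 100 g: 64.27 g C, 7.192 g H, 28.538 g O.
Moles — C: 64.27 / 12.01 = 5.351 mol; H: 7.192 / 1.008 = 7.135 mol; O: 28.538 / 16.00 = 1.784 mol
Divide by the smallest (1.784 mol O): C 3.000, H 4.000, O 1.000
Ratio ≈ 3:4:1, so the empirical formula is C3H4O
Empirical-formula mass = 56.06 g/mol
n = 170 / 56.06 = 3.03 ≈ 3
Molecular formula = (C3H4O)×3 = C9H12O3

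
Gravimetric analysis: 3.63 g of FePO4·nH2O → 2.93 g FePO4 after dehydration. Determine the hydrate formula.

Mass of water lost = 3.63 − 2.93 = 0.7 g → 0.7 / 18.02 = 0.03885 mol H2O
Molar mass of FePO4 = 150.82 g/mol → mol FePO4 = 2.93 / 150.82 = 0.01943
n = 0.03885 / 0.01943 = 2.00 ≈ 2 → FePO4·2H2O

FePO4·2H2O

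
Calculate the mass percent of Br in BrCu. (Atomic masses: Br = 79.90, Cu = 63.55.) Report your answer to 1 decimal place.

55.7%

Molar mass = 1(79.90) + 1(63.55) = 143.450 g/mol
Mass of Br per mole = 1 × 79.90 = 79.900 g
% Br = 79.900 / 143.450 × 100 = 55.7%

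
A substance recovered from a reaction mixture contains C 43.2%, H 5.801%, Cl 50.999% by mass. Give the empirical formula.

C5H8Cl2

Assume 100 g: 43.2 g C, 5.801 g H, 50.999 g Cl.
C: 43.2 g ÷ 12.01 g/mol = 3.597 mol
H: 5.801 g ÷ 1.008 g/mol = 5.755 mol
Cl: 50.999 g ÷ 35.45 g/mol = 1.439 mol
Divide by the smallest (1.439 mol Cl): C 2.500, H 4.000, Cl 1.000
Multiply by 2: C 5.00, H 8.00, Cl 2.00 → C5H8Cl2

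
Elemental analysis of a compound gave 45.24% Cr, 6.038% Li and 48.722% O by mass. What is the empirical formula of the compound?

Cr2Li2O7

Assume 100 g: 45.24 g Cr, 6.038 g Li, 48.722 g O.
Moles — Cr: 45.24 / 52.00 = 0.87 mol; Li: 6.038 / 6.94 = 0.87 mol; O: 48.722 / 16.00 = 3.045 mol
Ratios (÷ 0.87): Cr 1.000, Li 1.000, O 3.500
Scaling by 2: Cr 2.00, Li 2.00, O 7.00 → Cr2Li2O7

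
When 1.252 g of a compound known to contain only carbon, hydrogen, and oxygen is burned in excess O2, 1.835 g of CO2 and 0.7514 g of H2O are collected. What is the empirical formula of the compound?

mol C = 1.835 / 44.01 = 0.04170; mass C = 0.04170 × 12.01 = 0.5008 g
mol H = 2 × (0.7514 / 18.02) = 0.08340; mass H = 0.08340 × 1.008 = 0.08406 g
mass O = 1.252 − (0.5848) = 0.6672 g → mol O = 0.04170
Ratios (÷ 0.0417): C 1.000, H 2.000, O 1.000
Ratio ≈ 1:2:1, so the empirical formula is CH2O

CH2O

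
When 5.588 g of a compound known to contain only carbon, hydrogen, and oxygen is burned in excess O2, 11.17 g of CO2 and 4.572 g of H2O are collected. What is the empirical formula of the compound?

mol C = 11.17 / 44.01 = 0.2538; mass C = 0.2538 × 12.01 = 3.048 g
mol H = 2 × (4.572 / 18.02) = 0.5074; mass H = 0.5074 × 1.008 = 0.5115 g
mass O = 5.588 − (3.560) = 2.028 g → mol O = 0.1268
Smallest is O at 0.1268 mol; normalising gives C 2.002, H 4.003, O 1.000
Ratio ≈ 2:4:1, so the empirical formula is C2H4O

C2H4O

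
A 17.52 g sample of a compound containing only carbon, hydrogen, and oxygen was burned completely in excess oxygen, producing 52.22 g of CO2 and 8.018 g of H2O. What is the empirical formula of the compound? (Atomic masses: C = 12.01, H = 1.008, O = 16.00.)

C8H6O

mol C = 52.22 / 44.01 = 1.187; mass C = 1.187 × 12.01 = 14.25 g
mol H = 2 × (8.018 / 18.02) = 0.8899; mass H = 0.8899 × 1.008 = 0.8970 g
mass O = 17.52 − (15.15) = 2.373 g → mol O = 0.1483
Ratios (÷ 0.1483): C 8.002, H 6.001, O 1.000
≈ 8:6:1 → C8H6O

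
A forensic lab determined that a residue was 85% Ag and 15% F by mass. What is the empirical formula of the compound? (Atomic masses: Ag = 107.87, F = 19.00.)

AgF

Assume 100 g: 85 g Ag, 15 g F.
n(Ag) = 85/107.87 = 0.788, n(F) = 15/19.00 = 0.7895
Divide by the smallest (0.788 mol Ag): Ag 1.000, F 1.002
→ AgF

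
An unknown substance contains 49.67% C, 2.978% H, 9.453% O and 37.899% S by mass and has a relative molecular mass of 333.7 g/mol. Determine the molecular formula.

Assume 100 g: 49.67 g C, 2.978 g H, 9.453 g O, 37.899 g S.
Moles — C: 49.67 / 12.01 = 4.136 mol; H: 2.978 / 1.008 = 2.954 mol; O: 9.453 / 16.00 = 0.5908 mol; S: 37.899 / 32.07 = 1.182 mol
Smallest is O at 0.5908 mol; normalising gives C 7.000, H 5.001, O 1.000, S 2.000
≈ 7:5:1:2 → C7H5OS2
Empirical-formula mass = 169.25 g/mol
n = 333.7 / 169.25 = 1.97 ≈ 2
Molecular formula = (C7H5OS2)×2 = C14H10O2S4

C14H10O2S4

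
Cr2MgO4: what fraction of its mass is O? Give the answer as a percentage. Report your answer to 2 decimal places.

Molar mass = 2(52.00) + 1(24.31) + 4(16.00) = 192.310 g/mol
Mass of O per mole = 4 × 16.00 = 64.000 g
% O = 64.000 / 192.310 × 100 = 33.28%

33.28%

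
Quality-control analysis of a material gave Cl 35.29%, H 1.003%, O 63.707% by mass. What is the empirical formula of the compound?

Assume 100 g: 35.29 g Cl, 1.003 g H, 63.707 g O.
n(Cl) = 35.29/35.45 = 0.9955, n(H) = 1.003/1.008 = 0.995, n(O) = 63.707/16.00 = 3.982
Smallest is H at 0.995 mol; normalising gives Cl 1.000, H 1.000, O 4.002
Ratio ≈ 1:1:4, so the empirical formula is ClHO4

ClHO4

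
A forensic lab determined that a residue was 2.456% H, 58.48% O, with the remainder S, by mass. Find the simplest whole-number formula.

Assume 100 g: 2.456 g H, 58.48 g O, 39.064 g S.
H: 2.456 g ÷ 1.008 g/mol = 2.437 mol
O: 58.48 g ÷ 16.00 g/mol = 3.655 mol
S: 39.064 g ÷ 32.07 g/mol = 1.218 mol
Smallest is S at 1.218 mol; normalising gives H 2.000, O 3.001, S 1.000
→ H2O3S

H2O3S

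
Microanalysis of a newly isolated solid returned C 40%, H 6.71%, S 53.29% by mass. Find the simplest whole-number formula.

Assume 100 g: 40 g C, 6.71 g H, 53.29 g S.
Moles — C: 40 / 12.01 = 3.331 mol; H: 6.71 / 1.008 = 6.657 mol; S: 53.29 / 32.07 = 1.662 mol
Smallest is S at 1.662 mol; normalising gives C 2.004, H 4.006, S 1.000
→ C2H4S

C2H4S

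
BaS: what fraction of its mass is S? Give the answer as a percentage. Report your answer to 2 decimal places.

Molar mass = 1(137.33) + 1(32.07) = 169.400 g/mol
Mass of S per mole = 1 × 32.07 = 32.070 g
% S = 32.070 / 169.400 × 100 = 18.93%

18.93%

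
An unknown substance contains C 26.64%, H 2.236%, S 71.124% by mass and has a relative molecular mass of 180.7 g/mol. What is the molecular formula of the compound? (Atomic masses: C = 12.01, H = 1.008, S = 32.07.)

Assume 100 g: 26.64 g C, 2.236 g H, 71.124 g S.
Moles — C: 26.64 / 12.01 = 2.218 mol; H: 2.236 / 1.008 = 2.218 mol; S: 71.124 / 32.07 = 2.218 mol
Smallest is S at 2.218 mol; normalising gives C 1.000, H 1.000, S 1.000
→ CHS
Empirical-formula mass = 45.09 g/mol
n = 180.7 / 45.09 = 4.01 ≈ 4
Molecular formula = (CHS)×4 = C4H4S4

C4H4S4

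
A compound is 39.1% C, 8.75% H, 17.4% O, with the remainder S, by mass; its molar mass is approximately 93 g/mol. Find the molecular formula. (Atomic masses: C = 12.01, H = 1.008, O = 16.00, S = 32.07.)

Assume 100 g: 39.1 g C, 8.75 g H, 17.4 g O, 34.75 g S.
C: 39.1 g ÷ 12.01 g/mol = 3.256 mol
H: 8.75 g ÷ 1.008 g/mol = 8.681 mol
O: 17.4 g ÷ 16.00 g/mol = 1.087 mol
S: 34.75 g ÷ 32.07 g/mol = 1.084 mol
Smallest is S at 1.084 mol; normalising gives C 3.005, H 8.011, O 1.004, S 1.000
Ratio ≈ 3:8:1:1, so the empirical formula is C3H8OS
Empirical-formula mass = 92.16 g/mol
n = 93 / 92.16 = 1.01 ≈ 1
Molecular formula = empirical formula = C3H8OS

C3H8OS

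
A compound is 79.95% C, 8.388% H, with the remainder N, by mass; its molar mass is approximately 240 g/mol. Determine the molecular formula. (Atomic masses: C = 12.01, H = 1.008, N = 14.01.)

Assume 100 g: 79.95 g C, 8.388 g H, 11.662 g N.
C: 79.95 g ÷ 12.01 g/mol = 6.657 mol
H: 8.388 g ÷ 1.008 g/mol = 8.321 mol
N: 11.662 g ÷ 14.01 g/mol = 0.8324 mol
Ratios (÷ 0.8324): C 7.997, H 9.997, N 1.000
→ C8H10N
Empirical-formula mass = 120.17 g/mol
n = 240 / 120.17 = 2.00 ≈ 2
Molecular formula = (C8H10N)×2 = C16H20N2

C16H20N2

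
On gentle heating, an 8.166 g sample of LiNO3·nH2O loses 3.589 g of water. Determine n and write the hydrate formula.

LiNO3·3H2O

Mass of anhydrous LiNO3 = 8.166 − 3.589 = 4.577 g
mol H2O = 3.589 / 18.02 = 0.1992
Molar mass of LiNO3 = 68.95 g/mol → mol LiNO3 = 4.577 / 68.95 = 0.06638
n = 0.1992 / 0.06638 = 3.00 ≈ 3 → LiNO3·3H2O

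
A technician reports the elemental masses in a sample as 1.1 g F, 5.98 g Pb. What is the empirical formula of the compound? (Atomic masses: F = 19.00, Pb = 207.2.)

F: 1.1 g ÷ 19.00 g/mol = 0.05789 mol
Pb: 5.98 g ÷ 207.2 g/mol = 0.02886 mol
Ratios (÷ 0.02886): F 2.006, Pb 1.000
→ F2Pb

F2Pb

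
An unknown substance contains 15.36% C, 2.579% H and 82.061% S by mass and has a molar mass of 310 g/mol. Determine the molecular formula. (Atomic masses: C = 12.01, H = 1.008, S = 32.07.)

Assume 100 g: 15.36 g C, 2.579 g H, 82.061 g S.
Moles — C: 15.36 / 12.01 = 1.279 mol; H: 2.579 / 1.008 = 2.559 mol; S: 82.061 / 32.07 = 2.559 mol
Divide by the smallest (1.279 mol C): C 1.000, H 2.001, S 2.001
≈ 1:2:2 → CH2S2
Empirical-formula mass = 78.17 g/mol
n = 310 / 78.17 = 3.97 ≈ 4
Molecular formula = (CH2S2)×4 = C4H8S8

C4H8S8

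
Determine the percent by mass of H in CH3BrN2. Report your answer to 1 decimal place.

2.5%

Molar mass = 1(12.01) + 3(1.008) + 1(79.90) + 2(14.01) = 122.954 g/mol
Mass of H per mole = 3 × 1.008 = 3.024 g
% H = 3.024 / 122.954 × 100 = 2.5%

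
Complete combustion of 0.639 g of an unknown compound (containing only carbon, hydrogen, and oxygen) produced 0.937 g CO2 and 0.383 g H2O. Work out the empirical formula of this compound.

mol C = 0.937 / 44.01 = 0.02129; mass C = 0.02129 × 12.01 = 0.2557 g
mol H = 2 × (0.383 / 18.02) = 0.04251; mass H = 0.04251 × 1.008 = 0.04285 g
mass O = 0.639 − (0.2985) = 0.3405 g → mol O = 0.02128
Ratios (÷ 0.02128): C 1.001, H 1.998, O 1.000
→ CH2O

CH2O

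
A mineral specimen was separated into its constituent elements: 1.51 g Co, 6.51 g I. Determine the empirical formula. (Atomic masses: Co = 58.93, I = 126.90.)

n(Co) = 1.51/58.93 = 0.02562, n(I) = 6.51/126.90 = 0.0513
Smallest is Co at 0.02562 mol; normalising gives Co 1.000, I 2.002
≈ 1:2 → CoI2

CoI2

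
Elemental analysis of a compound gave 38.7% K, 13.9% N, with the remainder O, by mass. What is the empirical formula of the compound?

Assume 100 g: 38.7 g K, 13.9 g N, 47.4 g O.
K: 38.7 g ÷ 39.10 g/mol = 0.9898 mol
N: 13.9 g ÷ 14.01 g/mol = 0.9921 mol
O: 47.4 g ÷ 16.00 g/mol = 2.962 mol
Smallest is K at 0.9898 mol; normalising gives K 1.000, N 1.002, O 2.993
Ratio ≈ 1:1:3, so the empirical formula is KNO3

KNO3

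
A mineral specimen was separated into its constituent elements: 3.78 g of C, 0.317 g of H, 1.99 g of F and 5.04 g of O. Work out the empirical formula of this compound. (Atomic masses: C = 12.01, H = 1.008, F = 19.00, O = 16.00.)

C3H3FO3

n(C) = 3.78/12.01 = 0.3147, n(H) = 0.317/1.008 = 0.3145, n(F) = 1.99/19.00 = 0.1047, n(O) = 5.04/16.00 = 0.315
Ratios (÷ 0.1047): C 3.005, H 3.003, F 1.000, O 3.008
Ratio ≈ 3:3:1:3, so the empirical formula is C3H3FO3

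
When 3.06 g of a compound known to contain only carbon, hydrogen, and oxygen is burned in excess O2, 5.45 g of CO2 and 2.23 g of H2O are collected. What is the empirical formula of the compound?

C3H6O2

mol C = 5.45 / 44.01 = 0.1238; mass C = 0.1238 × 12.01 = 1.487 g
mol H = 2 × (2.23 / 18.02) = 0.2475; mass H = 0.2475 × 1.008 = 0.2495 g
mass O = 3.06 − (1.737) = 1.323 g → mol O = 0.08270
Divide by the smallest (0.0827 mol O): C 1.497, H 2.993, O 1.000
Scaling by 2: C 2.99, H 5.99, O 2.00 → C3H6O2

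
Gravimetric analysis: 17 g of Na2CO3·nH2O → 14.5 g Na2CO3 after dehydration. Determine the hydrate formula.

Mass of water lost = 17 − 14.5 = 2.5 g → 2.5 / 18.02 = 0.1387 mol H2O
Molar mass of Na2CO3 = 105.99 g/mol → mol Na2CO3 = 14.5 / 105.99 = 0.1368
n = 0.1387 / 0.1368 = 1.01 ≈ 1 → Na2CO3·H2O

Na2CO3·H2O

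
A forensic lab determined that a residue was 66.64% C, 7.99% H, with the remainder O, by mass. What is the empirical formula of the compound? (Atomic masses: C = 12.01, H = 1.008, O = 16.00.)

Assume 100 g: 66.64 g C, 7.99 g H, 25.37 g O.
C: 66.64 g ÷ 12.01 g/mol = 5.549 mol
H: 7.99 g ÷ 1.008 g/mol = 7.927 mol
O: 25.37 g ÷ 16.00 g/mol = 1.586 mol
Divide by the smallest (1.586 mol O): C 3.499, H 4.999, O 1.000
Scaling by 2: C 7.00, H 10.00, O 2.00 → C7H10O2

C7H10O2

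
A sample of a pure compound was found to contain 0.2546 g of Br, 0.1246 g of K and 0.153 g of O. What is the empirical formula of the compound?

n(Br) = 0.2546/79.90 = 0.003186, n(K) = 0.1246/39.10 = 0.003187, n(O) = 0.153/16.00 = 0.009562
Ratios (÷ 0.003186): Br 1.000, K 1.000, O 3.001
→ BrKO3

BrKO3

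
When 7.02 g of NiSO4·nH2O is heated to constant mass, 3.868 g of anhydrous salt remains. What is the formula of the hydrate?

Mass of water lost = 7.02 − 3.868 = 3.152 g → 3.152 / 18.02 = 0.1749 mol H2O
Molar mass of NiSO4 = 154.76 g/mol → mol NiSO4 = 3.868 / 154.76 = 0.02499
n = 0.1749 / 0.02499 = 7.00 ≈ 7 → NiSO4·7H2O

NiSO4·7H2O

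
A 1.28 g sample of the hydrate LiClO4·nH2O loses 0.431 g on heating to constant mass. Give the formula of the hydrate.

Mass of anhydrous LiClO4 = 1.28 − 0.431 = 0.849 g
mol H2O = 0.431 / 18.02 = 0.02392
Molar mass of LiClO4 = 106.39 g/mol → mol LiClO4 = 0.849 / 106.39 = 0.00798
n = 0.02392 / 0.00798 = 3.00 ≈ 3 → LiClO4·3H2O

LiClO4·3H2O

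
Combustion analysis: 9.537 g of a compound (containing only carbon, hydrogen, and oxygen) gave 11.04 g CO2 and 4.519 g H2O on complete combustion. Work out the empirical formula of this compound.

mol C = 11.04 / 44.01 = 0.2509; mass C = 0.2509 × 12.01 = 3.013 g
mol H = 2 × (4.519 / 18.02) = 0.5016; mass H = 0.5016 × 1.008 = 0.5056 g
mass O = 9.537 − (3.518) = 6.019 g → mol O = 0.3762
Smallest is C at 0.2509 mol; normalising gives C 1.000, H 1.999, O 1.500
Scaling by 2: C 2.00, H 4.00, O 3.00 → C2H4O3

C2H4O3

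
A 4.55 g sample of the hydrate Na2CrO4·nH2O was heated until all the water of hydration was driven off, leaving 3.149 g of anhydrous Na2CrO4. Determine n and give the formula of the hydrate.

Mass of water lost = 4.55 − 3.149 = 1.401 g → 1.401 / 18.02 = 0.07775 mol H2O
Molar mass of Na2CrO4 = 161.98 g/mol → mol Na2CrO4 = 3.149 / 161.98 = 0.01944
n = 0.07775 / 0.01944 = 4.00 ≈ 4 → Na2CrO4·4H2O

Na2CrO4·4H2O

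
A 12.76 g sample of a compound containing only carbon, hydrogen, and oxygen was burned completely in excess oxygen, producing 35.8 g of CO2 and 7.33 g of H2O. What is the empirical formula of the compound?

mol C = 35.8 / 44.01 = 0.8135; mass C = 0.8135 × 12.01 = 9.770 g
mol H = 2 × (7.33 / 18.02) = 0.8135; mass H = 0.8135 × 1.008 = 0.8200 g
mass O = 12.76 − (10.59) = 2.170 g → mol O = 0.1356
Divide by the smallest (0.1356 mol O): C 5.997, H 5.997, O 1.000
→ C6H6O

C6H6O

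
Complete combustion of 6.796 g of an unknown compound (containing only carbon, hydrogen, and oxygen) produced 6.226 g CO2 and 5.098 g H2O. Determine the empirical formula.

mol C = 6.226 / 44.01 = 0.1415; mass C = 0.1415 × 12.01 = 1.699 g
mol H = 2 × (5.098 / 18.02) = 0.5658; mass H = 0.5658 × 1.008 = 0.5703 g
mass O = 6.796 − (2.269) = 4.527 g → mol O = 0.2829
Ratios (÷ 0.1415): C 1.000, H 4.000, O 2.000
≈ 1:4:2 → CH4O2

CH4O2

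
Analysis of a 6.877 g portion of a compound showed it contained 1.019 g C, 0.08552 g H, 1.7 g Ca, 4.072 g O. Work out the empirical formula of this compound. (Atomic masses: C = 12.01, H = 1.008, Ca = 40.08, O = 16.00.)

C2H2CaO6

n(C) = 1.019/12.01 = 0.08485, n(H) = 0.08552/1.008 = 0.08484, n(Ca) = 1.7/40.08 = 0.04242, n(O) = 4.072/16.00 = 0.2545
Ratios (÷ 0.04242): C 2.000, H 2.000, Ca 1.000, O 6.000
≈ 2:2:1:6 → C2H2CaO6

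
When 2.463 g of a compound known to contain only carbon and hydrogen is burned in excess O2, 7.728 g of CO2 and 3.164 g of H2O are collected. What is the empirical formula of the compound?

mol C = 7.728 / 44.01 = 0.1756; mass C = 0.1756 × 12.01 = 2.109 g
mol H = 2 × (3.164 / 18.02) = 0.3512; mass H = 0.3512 × 1.008 = 0.3540 g
Divide by the smallest (0.1756 mol C): C 1.000, H 2.000
Ratio ≈ 1:2, so the empirical formula is CH2

CH2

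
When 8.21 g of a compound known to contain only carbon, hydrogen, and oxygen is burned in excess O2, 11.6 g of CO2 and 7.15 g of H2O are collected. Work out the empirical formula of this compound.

CH3O

mol C = 11.6 / 44.01 = 0.2636; mass C = 0.2636 × 12.01 = 3.166 g
mol H = 2 × (7.15 / 18.02) = 0.7936; mass H = 0.7936 × 1.008 = 0.7999 g
mass O = 8.21 − (3.965) = 4.245 g → mol O = 0.2653
Divide by the smallest (0.2636 mol C): C 1.000, H 3.011, O 1.006
Ratio ≈ 1:3:1, so the empirical formula is CH3O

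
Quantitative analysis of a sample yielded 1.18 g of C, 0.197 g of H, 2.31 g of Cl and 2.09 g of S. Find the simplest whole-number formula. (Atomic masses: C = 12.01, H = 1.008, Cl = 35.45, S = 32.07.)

C3H6Cl2S2

Moles — C: 1.18 / 12.01 = 0.09825 mol; H: 0.197 / 1.008 = 0.1954 mol; Cl: 2.31 / 35.45 = 0.06516 mol; S: 2.09 / 32.07 = 0.06517 mol
Ratios (÷ 0.06516): C 1.508, H 2.999, Cl 1.000, S 1.000
×2: C 3.02, H 6.00, Cl 2.00, S 2.00 → C3H6Cl2S2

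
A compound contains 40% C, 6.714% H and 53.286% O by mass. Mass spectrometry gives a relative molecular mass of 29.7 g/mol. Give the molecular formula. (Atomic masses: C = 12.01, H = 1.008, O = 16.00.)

Assume 100 g: 40 g C, 6.714 g H, 53.286 g O.
Moles — C: 40 / 12.01 = 3.331 mol; H: 6.714 / 1.008 = 6.661 mol; O: 53.286 / 16.00 = 3.33 mol
Divide by the smallest (3.33 mol O): C 1.000, H 2.000, O 1.000
→ CH2O
Empirical-formula mass = 30.03 g/mol
n = 29.7 / 30.03 = 0.99 ≈ 1
Molecular formula = empirical formula = CH2O

CH2O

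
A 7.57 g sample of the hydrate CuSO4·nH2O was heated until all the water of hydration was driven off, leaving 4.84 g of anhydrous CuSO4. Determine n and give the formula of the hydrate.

CuSO4·5H2O

Mass of water lost = 7.57 − 4.84 = 2.73 g → 2.73 / 18.02 = 0.1515 mol H2O
Molar mass of CuSO4 = 159.62 g/mol → mol CuSO4 = 4.84 / 159.62 = 0.03032
n = 0.1515 / 0.03032 = 5.00 ≈ 5 → CuSO4·5H2O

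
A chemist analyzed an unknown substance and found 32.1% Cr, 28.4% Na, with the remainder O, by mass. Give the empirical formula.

CrNa2O4

Assume 100 g: 32.1 g Cr, 28.4 g Na, 39.5 g O.
n(Cr) = 32.1/52.00 = 0.6173, n(Na) = 28.4/22.99 = 1.235, n(O) = 39.5/16.00 = 2.469
Divide by the smallest (0.6173 mol Cr): Cr 1.000, Na 2.001, O 3.999
→ CrNa2O4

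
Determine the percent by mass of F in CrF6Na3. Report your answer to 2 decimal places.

Molar mass = 1(52.00) + 6(19.00) + 3(22.99) = 234.970 g/mol
Mass of F per mole = 6 × 19.00 = 114.000 g
% F = 114.000 / 234.970 × 100 = 48.52%

48.52%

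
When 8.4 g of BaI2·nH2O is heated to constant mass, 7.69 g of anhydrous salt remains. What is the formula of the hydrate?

Mass of water lost = 8.4 − 7.69 = 0.71 g → 0.71 / 18.02 = 0.0394 mol H2O
Molar mass of BaI2 = 391.13 g/mol → mol BaI2 = 7.69 / 391.13 = 0.01966
n = 0.0394 / 0.01966 = 2.00 ≈ 2 → BaI2·2H2O

BaI2·2H2O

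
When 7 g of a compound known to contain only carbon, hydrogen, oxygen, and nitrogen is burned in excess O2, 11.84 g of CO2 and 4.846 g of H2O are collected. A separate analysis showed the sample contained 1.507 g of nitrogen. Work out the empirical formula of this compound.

mol C = 11.84 / 44.01 = 0.2690; mass C = 0.2690 × 12.01 = 3.231 g
mol H = 2 × (4.846 / 18.02) = 0.5378; mass H = 0.5378 × 1.008 = 0.5421 g
mol N = 1.507 / 14.01 = 0.1076
mass O = 7 − (5.280) = 1.720 g → mol O = 0.1075
Smallest is O at 0.1075 mol; normalising gives C 2.503, H 5.004, N 1.001, O 1.000
Multiply by 2: C 5.01, H 10.01, N 2.00, O 2.00 → C5H10N2O2

C5H10N2O2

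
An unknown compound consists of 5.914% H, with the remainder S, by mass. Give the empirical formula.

H2S

Assume 100 g: 5.914 g H, 94.086 g S.
Moles — H: 5.914 / 1.008 = 5.867 mol; S: 94.086 / 32.07 = 2.934 mol
Divide by the smallest (2.934 mol S): H 2.000, S 1.000
≈ 2:1 → H2S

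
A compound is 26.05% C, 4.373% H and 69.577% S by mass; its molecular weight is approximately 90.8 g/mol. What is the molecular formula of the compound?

Assume 100 g: 26.05 g C, 4.373 g H, 69.577 g S.
C: 26.05 g ÷ 12.01 g/mol = 2.169 mol
H: 4.373 g ÷ 1.008 g/mol = 4.338 mol
S: 69.577 g ÷ 32.07 g/mol = 2.17 mol
Divide by the smallest (2.169 mol C): C 1.000, H 2.000, S 1.000
Ratio ≈ 1:2:1, so the empirical formula is CH2S
Empirical-formula mass = 46.10 g/mol
n = 90.8 / 46.10 = 1.97 ≈ 2
Molecular formula = (CH2S)×2 = C2H4S2

C2H4S2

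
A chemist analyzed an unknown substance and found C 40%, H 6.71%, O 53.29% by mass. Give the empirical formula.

Assume 100 g: 40 g C, 6.71 g H, 53.29 g O.
Moles — C: 40 / 12.01 = 3.331 mol; H: 6.71 / 1.008 = 6.657 mol; O: 53.29 / 16.00 = 3.331 mol
Ratios (÷ 3.331): C 1.000, H 1.999, O 1.000
Ratio ≈ 1:2:1, so the empirical formula is CH2O

CH2O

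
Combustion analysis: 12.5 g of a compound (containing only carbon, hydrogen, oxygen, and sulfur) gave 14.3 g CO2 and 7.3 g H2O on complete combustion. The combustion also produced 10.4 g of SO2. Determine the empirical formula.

mol C = 14.3 / 44.01 = 0.3249; mass C = 0.3249 × 12.01 = 3.902 g
mol H = 2 × (7.3 / 18.02) = 0.8102; mass H = 0.8102 × 1.008 = 0.8167 g
mol S = 10.4 / 64.07 = 0.1623; mass S = 5.206 g
mass O = 12.5 − (9.925) = 2.575 g → mol O = 0.1610
Divide by the smallest (0.161 mol O): C 2.019, H 5.034, O 1.000, S 1.009
→ C2H5OS

C2H5OS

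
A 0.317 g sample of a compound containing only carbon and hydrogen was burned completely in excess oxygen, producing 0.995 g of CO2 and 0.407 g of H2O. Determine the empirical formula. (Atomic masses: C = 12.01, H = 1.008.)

mol C = 0.995 / 44.01 = 0.02261; mass C = 0.02261 × 12.01 = 0.2715 g
mol H = 2 × (0.407 / 18.02) = 0.04517; mass H = 0.04517 × 1.008 = 0.04553 g
Divide by the smallest (0.02261 mol C): C 1.000, H 1.998
→ CH2

CH2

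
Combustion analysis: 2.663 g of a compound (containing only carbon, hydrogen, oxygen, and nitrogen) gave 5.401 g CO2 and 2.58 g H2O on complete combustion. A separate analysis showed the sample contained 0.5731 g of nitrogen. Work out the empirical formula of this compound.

C6H14N2O

mol C = 5.401 / 44.01 = 0.1227; mass C = 0.1227 × 12.01 = 1.474 g
mol H = 2 × (2.58 / 18.02) = 0.2863; mass H = 0.2863 × 1.008 = 0.2886 g
mol N = 0.5731 / 14.01 = 0.04091
mass O = 2.663 − (2.336) = 0.3274 g → mol O = 0.02046
Smallest is O at 0.02046 mol; normalising gives C 5.998, H 13.995, N 1.999, O 1.000
Ratio ≈ 6:14:2:1, so the empirical formula is C6H14N2O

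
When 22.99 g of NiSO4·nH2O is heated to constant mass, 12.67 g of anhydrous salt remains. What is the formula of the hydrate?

Mass of water lost = 22.99 − 12.67 = 10.32 g → 10.32 / 18.02 = 0.5727 mol H2O
Molar mass of NiSO4 = 154.76 g/mol → mol NiSO4 = 12.67 / 154.76 = 0.08187
n = 0.5727 / 0.08187 = 7.00 ≈ 7 → NiSO4·7H2O

NiSO4·7H2O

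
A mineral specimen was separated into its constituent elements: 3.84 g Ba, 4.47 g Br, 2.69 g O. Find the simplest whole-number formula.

Moles — Ba: 3.84 / 137.33 = 0.02796 mol; Br: 4.47 / 79.90 = 0.05594 mol; O: 2.69 / 16.00 = 0.1681 mol
Divide by the smallest (0.02796 mol Ba): Ba 1.000, Br 2.001, O 6.013
Ratio ≈ 1:2:6, so the empirical formula is BaBr2O6

BaBr2O6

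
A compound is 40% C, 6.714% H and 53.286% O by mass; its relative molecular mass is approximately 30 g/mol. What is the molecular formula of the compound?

CH2O

Assume 100 g: 40 g C, 6.714 g H, 53.286 g O.
Moles — C: 40 / 12.01 = 3.331 mol; H: 6.714 / 1.008 = 6.661 mol; O: 53.286 / 16.00 = 3.33 mol
Smallest is O at 3.33 mol; normalising gives C 1.000, H 2.000, O 1.000
≈ 1:2:1 → CH2O
Empirical-formula mass = 30.03 g/mol
n = 30 / 30.03 = 1.00 ≈ 1
Molecular formula = empirical formula = CH2O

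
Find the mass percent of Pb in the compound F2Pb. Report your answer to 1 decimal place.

84.5%

Molar mass = 2(19.00) + 1(207.2) = 245.200 g/mol
Mass of Pb per mole = 1 × 207.2 = 207.200 g
% Pb = 207.200 / 245.200 × 100 = 84.5%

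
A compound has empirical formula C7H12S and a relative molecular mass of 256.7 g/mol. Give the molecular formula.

C14H24S2

Empirical-formula mass = 128.24 g/mol
n = 256.7 / 128.24 = 2.00 ≈ 2
Molecular formula = (C7H12S)2 = C14H24S2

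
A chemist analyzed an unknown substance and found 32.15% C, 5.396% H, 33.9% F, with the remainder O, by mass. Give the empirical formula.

Assume 100 g: 32.15 g C, 5.396 g H, 33.9 g F, 28.554 g O.
Moles — C: 32.15 / 12.01 = 2.677 mol; H: 5.396 / 1.008 = 5.353 mol; F: 33.9 / 19.00 = 1.784 mol; O: 28.554 / 16.00 = 1.785 mol
Divide by the smallest (1.784 mol F): C 1.500, H 3.000, F 1.000, O 1.000
×2: C 3.00, H 6.00, F 2.00, O 2.00 → C3H6F2O2

C3H6F2O2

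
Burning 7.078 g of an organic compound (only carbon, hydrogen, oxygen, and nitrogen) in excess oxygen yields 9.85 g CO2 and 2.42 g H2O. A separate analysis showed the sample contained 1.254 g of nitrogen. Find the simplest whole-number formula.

mol C = 9.85 / 44.01 = 0.2238; mass C = 0.2238 × 12.01 = 2.688 g
mol H = 2 × (2.42 / 18.02) = 0.2686; mass H = 0.2686 × 1.008 = 0.2707 g
mol N = 1.254 / 14.01 = 0.08951
mass O = 7.078 − (4.213) = 2.865 g → mol O = 0.1791
Divide by the smallest (0.08951 mol N): C 2.500, H 3.001, N 1.000, O 2.001
×2: C 5.00, H 6.00, N 2.00, O 4.00 → C5H6N2O4

C5H6N2O4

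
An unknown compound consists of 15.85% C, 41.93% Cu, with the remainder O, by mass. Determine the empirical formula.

Assume 100 g: 15.85 g C, 41.93 g Cu, 42.22 g O.
C: 15.85 g ÷ 12.01 g/mol = 1.32 mol
Cu: 41.93 g ÷ 63.55 g/mol = 0.6598 mol
O: 42.22 g ÷ 16.00 g/mol = 2.639 mol
Divide by the smallest (0.6598 mol Cu): C 2.000, Cu 1.000, O 3.999
Ratio ≈ 2:1:4, so the empirical formula is C2CuO4

C2CuO4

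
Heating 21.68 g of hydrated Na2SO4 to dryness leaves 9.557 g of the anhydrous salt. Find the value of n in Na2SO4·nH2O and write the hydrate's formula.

Na2SO4·10H2O

Mass of water lost = 21.68 − 9.557 = 12.12 g → 12.12 / 18.02 = 0.6728 mol H2O
Molar mass of Na2SO4 = 142.05 g/mol → mol Na2SO4 = 9.557 / 142.05 = 0.06728
n = 0.6728 / 0.06728 = 10.00 ≈ 10 → Na2SO4·10H2O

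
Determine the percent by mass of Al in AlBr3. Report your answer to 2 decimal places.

10.12%

Molar mass = 1(26.98) + 3(79.90) = 266.680 g/mol
Mass of Al per mole = 1 × 26.98 = 26.980 g
% Al = 26.980 / 266.680 × 100 = 10.12%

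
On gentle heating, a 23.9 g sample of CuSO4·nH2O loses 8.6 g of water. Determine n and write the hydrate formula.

CuSO4·5H2O

Mass of anhydrous CuSO4 = 23.9 − 8.6 = 15.3 g
mol H2O = 8.6 / 18.02 = 0.4772
Molar mass of CuSO4 = 159.62 g/mol → mol CuSO4 = 15.3 / 159.62 = 0.09585
n = 0.4772 / 0.09585 = 4.98 ≈ 5 → CuSO4·5H2O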